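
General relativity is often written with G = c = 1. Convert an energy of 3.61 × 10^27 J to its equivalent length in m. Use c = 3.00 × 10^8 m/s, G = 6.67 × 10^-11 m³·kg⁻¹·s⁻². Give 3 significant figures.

2.97 × 10^-17 m

Energy → length via G/c⁴.
3.61 × 10^27 J × (G/c⁴) = 2.97 × 10^-17 m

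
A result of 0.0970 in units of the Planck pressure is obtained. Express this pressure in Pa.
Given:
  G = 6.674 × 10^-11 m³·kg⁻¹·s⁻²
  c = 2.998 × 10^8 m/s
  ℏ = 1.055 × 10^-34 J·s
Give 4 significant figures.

One Planck pressure: p_P = c⁷/(ℏG²) = 4.632 × 10^113 Pa.
0.0970 × 4.632 × 10^113 Pa = 4.493 × 10^112 Pa

4.493 × 10^112 Pa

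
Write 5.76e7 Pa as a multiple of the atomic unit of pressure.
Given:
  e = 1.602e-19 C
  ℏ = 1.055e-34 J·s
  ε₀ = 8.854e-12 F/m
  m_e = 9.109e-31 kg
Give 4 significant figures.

atomic unit of pressure: P_au = E_h/a₀³ = m_e⁴e¹⁰/((4πε₀)⁵ℏ⁸) = 2.929e13 Pa.
5.76e7 / 2.929e13 = 1.966e-6

1.966e-6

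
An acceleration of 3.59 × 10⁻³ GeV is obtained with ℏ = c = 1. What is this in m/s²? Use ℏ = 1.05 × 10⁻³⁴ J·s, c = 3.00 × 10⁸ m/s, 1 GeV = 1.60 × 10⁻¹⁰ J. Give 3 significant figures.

1.64 × 10³⁰ m/s²

Acceleration is [L]/[T]² = c·[E]/ℏ.
1 GeV → c/ℏ × (1 GeV in J) = 4.57 × 10³² m/s².
Result: 3.59 × 10⁻³ × 4.57 × 10³² = 1.64 × 10³⁰ m/s².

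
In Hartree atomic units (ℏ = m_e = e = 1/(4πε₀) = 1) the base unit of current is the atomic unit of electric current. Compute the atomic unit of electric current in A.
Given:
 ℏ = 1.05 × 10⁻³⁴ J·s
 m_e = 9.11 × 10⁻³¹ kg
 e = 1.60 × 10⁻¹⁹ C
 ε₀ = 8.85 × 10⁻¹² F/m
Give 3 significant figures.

6.67 × 10⁻³ A

I_au = e E_h/ℏ = m_e e⁵/((4πε₀)²ℏ³)
E_h = 4.38 × 10⁻¹⁸ J
e·E_h/ℏ = 6.67 × 10⁻³ A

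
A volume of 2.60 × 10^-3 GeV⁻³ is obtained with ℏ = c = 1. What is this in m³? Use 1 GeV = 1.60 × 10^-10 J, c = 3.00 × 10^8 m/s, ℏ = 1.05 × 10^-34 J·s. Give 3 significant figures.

1.98 × 10^-50 m³

Volume is [L]³ = [E]⁻³·(ℏc)³.
1 GeV⁻³ → (ℏc)³ × (1 GeV in J)⁻³ = 7.63 × 10^-48 m³.
Result: 2.60 × 10^-3 × 7.63 × 10^-48 = 1.98 × 10^-50 m³.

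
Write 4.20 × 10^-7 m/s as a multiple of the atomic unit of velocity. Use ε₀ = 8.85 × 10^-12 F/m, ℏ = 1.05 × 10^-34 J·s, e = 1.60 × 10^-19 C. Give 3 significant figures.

atomic unit of velocity: v_au = e²/(4πε₀ℏ) = 2.19 × 10^6 m/s.
4.20 × 10^-7 / 2.19 × 10^6 = 1.92 × 10^-13

1.92 × 10^-13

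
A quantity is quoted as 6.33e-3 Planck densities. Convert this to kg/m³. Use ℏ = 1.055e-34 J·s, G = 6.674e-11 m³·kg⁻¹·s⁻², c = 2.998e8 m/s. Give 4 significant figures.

3.262e94 kg/m³

One Planck density: ρ_P = c⁵/(ℏG²) = 5.154e96 kg/m³.
6.33e-3 × 5.154e96 kg/m³ = 3.262e94 kg/m³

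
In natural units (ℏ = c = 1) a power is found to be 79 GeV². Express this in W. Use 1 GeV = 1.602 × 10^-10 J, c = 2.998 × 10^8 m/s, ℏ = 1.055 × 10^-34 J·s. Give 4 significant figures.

Power is [E]/[T] = [E]²/ℏ.
1 GeV² → 1/ℏ × (1 GeV in J)² = 2.433 × 10^14 W.
Result: 79 × 2.433 × 10^14 = 1.922 × 10^16 W.

1.922 × 10^16 W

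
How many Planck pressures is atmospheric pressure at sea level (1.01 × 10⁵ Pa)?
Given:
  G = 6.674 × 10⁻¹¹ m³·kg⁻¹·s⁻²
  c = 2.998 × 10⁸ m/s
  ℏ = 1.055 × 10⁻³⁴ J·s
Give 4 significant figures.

2.180 × 10⁻¹⁰⁹

Planck pressure: p_P = c⁷/(ℏG²) = 4.632 × 10¹¹³ Pa.
1.01 × 10⁵ / 4.632 × 10¹¹³ = 2.180 × 10⁻¹⁰⁹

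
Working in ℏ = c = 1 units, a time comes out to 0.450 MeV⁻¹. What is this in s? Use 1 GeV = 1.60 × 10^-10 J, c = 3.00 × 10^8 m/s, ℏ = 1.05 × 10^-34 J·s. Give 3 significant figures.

2.95 × 10^-22 s

A time is [E]⁻¹ in ℏ=c=1; restore one factor of ℏ.
1 GeV⁻¹ → ℏ × (1 GeV in J)⁻¹ = 6.56 × 10^-25 s.
Convert the energy scale: 0.450 MeV⁻¹ = 450 GeV⁻¹.
Result: 450 × 6.56 × 10^-25 = 2.95 × 10^-22 s.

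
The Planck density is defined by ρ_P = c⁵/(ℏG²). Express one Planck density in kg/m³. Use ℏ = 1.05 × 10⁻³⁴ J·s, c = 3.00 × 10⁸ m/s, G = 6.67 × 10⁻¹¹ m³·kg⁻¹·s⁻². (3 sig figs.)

5.20 × 10⁹⁶ kg/m³

ρ_P = c⁵/(ℏG²)
  = 2.43 × 10⁴² / 4.67 × 10⁻⁵⁵
  = 5.20 × 10⁹⁶ kg/m³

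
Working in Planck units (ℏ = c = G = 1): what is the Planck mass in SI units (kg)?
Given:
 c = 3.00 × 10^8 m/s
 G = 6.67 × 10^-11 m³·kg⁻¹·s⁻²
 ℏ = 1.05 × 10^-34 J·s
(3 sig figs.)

From ℏ = c = G = 1 the mass scale is m_P = √(ℏc/G).
  = √(4.72 × 10^-16)
  = 2.17 × 10^-8 kg

2.17 × 10^-8 kg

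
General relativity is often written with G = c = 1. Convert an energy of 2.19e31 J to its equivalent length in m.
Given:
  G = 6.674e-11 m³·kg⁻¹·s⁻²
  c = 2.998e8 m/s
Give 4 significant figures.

Energy → length via G/c⁴.
2.19e31 J × (G/c⁴) = 1.809e-13 m

1.809e-13 m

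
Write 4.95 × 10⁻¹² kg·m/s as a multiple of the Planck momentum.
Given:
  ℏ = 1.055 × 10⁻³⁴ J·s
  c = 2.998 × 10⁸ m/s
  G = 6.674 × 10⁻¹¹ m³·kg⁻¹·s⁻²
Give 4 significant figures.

Planck momentum: p_P = √(ℏc³/G) = 6.527 kg·m/s.
4.95 × 10⁻¹² / 6.527 = 7.584 × 10⁻¹³

7.584 × 10⁻¹³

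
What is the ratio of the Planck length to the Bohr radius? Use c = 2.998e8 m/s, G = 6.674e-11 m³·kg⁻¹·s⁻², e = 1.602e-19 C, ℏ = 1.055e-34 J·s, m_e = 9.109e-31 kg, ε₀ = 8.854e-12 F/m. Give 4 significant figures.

3.051e-25

Planck length: ℓ_P = √(ℏG/c³) = 1.616e-35 m
Bohr radius: a₀ = 4πε₀ℏ²/(m_e e²) = 5.297e-11 m
ratio = 1.616e-35 / 5.297e-11 = 3.051e-25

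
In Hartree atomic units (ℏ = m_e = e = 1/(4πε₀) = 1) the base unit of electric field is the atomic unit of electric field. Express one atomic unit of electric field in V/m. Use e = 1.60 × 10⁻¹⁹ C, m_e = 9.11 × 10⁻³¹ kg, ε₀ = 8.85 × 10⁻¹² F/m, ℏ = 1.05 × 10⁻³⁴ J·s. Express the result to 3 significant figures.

5.20 × 10¹¹ V/m

E_au = E_h/(e a₀) = m_e²e⁵/((4πε₀)³ℏ⁴)
E_h = 4.38 × 10⁻¹⁸ J
a₀ = 5.26 × 10⁻¹¹ m
E_h/(e·a₀) = 5.20 × 10¹¹ V/m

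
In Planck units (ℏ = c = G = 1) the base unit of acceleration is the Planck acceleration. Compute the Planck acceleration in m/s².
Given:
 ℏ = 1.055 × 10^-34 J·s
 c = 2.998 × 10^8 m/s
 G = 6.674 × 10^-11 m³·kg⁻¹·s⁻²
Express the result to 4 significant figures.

a_P = √(c⁷/(ℏG))
  = √(3.092 × 10^103)
  = 5.560 × 10^51 m/s²

5.560 × 10^51 m/s²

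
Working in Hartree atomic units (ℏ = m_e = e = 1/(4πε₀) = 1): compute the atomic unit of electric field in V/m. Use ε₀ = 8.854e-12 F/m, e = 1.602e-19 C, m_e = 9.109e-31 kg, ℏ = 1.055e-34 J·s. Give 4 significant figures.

The unique combination of the constants set to 1 with dimensions of electric field is E_au = E_h/(e a₀) = m_e²e⁵/((4πε₀)³ℏ⁴).
E_h = 4.354e-18 J
a₀ = 5.297e-11 m
E_h/(e·a₀) = 5.131e11 V/m

5.131e11 V/m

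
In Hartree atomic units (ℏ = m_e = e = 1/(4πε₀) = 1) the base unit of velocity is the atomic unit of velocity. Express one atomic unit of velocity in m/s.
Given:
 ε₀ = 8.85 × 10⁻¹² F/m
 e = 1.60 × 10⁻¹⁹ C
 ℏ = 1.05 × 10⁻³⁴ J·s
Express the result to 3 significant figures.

2.19 × 10⁶ m/s

v_au = e²/(4πε₀ℏ)
  = 2.56 × 10⁻³⁸ / 1.17 × 10⁻⁴⁴
  = 2.19 × 10⁶ m/s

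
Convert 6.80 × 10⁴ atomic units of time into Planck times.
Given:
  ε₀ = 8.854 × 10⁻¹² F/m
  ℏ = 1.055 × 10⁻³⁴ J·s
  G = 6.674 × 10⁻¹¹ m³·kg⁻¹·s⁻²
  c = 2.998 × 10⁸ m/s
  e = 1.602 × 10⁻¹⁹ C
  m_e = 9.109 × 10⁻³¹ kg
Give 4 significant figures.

3.056 × 10³¹

atomic unit of time: τ_au = (4πε₀)²ℏ³/(m_e e⁴) = 2.423 × 10⁻¹⁷ s
Planck time: t_P = √(ℏG/c⁵) = 5.392 × 10⁻⁴⁴ s
6.80 × 10⁴ × 2.423 × 10⁻¹⁷ / 5.392 × 10⁻⁴⁴ = 3.056 × 10³¹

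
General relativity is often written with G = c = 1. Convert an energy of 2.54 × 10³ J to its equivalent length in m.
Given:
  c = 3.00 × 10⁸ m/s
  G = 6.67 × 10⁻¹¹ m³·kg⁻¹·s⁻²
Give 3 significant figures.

2.09 × 10⁻⁴¹ m

Energy → length via G/c⁴.
2.54 × 10³ J × (G/c⁴) = 2.09 × 10⁻⁴¹ m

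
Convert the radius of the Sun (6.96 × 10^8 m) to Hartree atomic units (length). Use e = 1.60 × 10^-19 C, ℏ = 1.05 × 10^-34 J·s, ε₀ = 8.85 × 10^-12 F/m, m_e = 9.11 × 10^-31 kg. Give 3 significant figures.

1.32 × 10^19

Bohr radius: a₀ = 4πε₀ℏ²/(m_e e²) = 5.26 × 10^-11 m.
6.96 × 10^8 / 5.26 × 10^-11 = 1.32 × 10^19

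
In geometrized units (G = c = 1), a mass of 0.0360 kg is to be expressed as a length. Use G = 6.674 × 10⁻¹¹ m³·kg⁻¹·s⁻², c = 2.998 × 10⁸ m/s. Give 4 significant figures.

In G = c = 1 units mass has dimensions of length; the conversion factor is G/c².
0.0360 kg × (G/c²) = 2.673 × 10⁻²⁹ m

2.673 × 10⁻²⁹ m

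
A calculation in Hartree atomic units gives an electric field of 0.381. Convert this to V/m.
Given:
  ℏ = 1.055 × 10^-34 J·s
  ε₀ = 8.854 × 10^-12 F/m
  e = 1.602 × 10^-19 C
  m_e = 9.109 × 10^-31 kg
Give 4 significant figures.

One atomic unit of electric field: E_au = E_h/(e a₀) = m_e²e⁵/((4πε₀)³ℏ⁴) = 5.131 × 10^11 V/m.
0.381 × 5.131 × 10^11 V/m = 1.955 × 10^11 V/m

1.955 × 10^11 V/m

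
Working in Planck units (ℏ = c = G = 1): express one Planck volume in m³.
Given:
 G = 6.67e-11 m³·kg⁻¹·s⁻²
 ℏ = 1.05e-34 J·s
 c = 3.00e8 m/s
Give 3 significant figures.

4.18e-105 m³

From ℏ = c = G = 1 the volume scale is V_P = (ℏG/c³)^(3/2).
  = √(1.75e-209)
  = 4.18e-105 m³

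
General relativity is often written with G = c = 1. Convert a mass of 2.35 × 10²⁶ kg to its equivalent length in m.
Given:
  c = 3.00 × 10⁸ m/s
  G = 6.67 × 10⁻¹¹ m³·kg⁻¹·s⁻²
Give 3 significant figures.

In G = c = 1 units mass has dimensions of length; the conversion factor is G/c².
2.35 × 10²⁶ kg × (G/c²) = 0.174 m

0.174 m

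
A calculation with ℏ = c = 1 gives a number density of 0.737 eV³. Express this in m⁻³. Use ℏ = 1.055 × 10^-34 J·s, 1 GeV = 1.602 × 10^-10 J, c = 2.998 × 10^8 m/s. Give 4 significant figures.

9.576 × 10^19 m⁻³

Number density is [L]⁻³ = [E]³/(ℏc)³.
1 GeV³ → 1/(ℏc)³ × (1 GeV in J)³ = 1.299 × 10^47 m⁻³.
Convert the energy scale: 0.737 eV³ = 7.37 × 10^-28 GeV³.
Result: 7.37 × 10^-28 × 1.299 × 10^47 = 9.576 × 10^19 m⁻³.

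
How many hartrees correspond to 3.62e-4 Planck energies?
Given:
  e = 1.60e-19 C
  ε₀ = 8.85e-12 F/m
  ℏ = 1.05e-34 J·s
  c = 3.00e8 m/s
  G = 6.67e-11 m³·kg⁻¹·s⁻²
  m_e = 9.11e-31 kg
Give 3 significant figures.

1.62e23

Planck energy: E_P = √(ℏc⁵/G) = 1.96e9 J
hartree: E_h = m_e e⁴/(4πε₀ℏ)² = 4.38e-18 J
3.62e-4 × 1.96e9 / 4.38e-18 = 1.62e23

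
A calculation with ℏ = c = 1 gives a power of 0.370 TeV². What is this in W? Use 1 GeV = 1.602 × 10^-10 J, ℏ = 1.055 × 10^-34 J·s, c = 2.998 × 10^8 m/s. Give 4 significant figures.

9.001 × 10^19 W

Power is [E]/[T] = [E]²/ℏ.
1 GeV² → 1/ℏ × (1 GeV in J)² = 2.433 × 10^14 W.
Convert the energy scale: 0.370 TeV² = 3.70 × 10^5 GeV².
Result: 3.70 × 10^5 × 2.433 × 10^14 = 9.001 × 10^19 W.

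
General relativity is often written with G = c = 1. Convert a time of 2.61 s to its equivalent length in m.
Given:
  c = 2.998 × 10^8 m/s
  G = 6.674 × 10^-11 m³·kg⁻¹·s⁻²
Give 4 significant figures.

7.825 × 10^8 m

Time → length via c.
2.61 s × (c) = 7.825 × 10^8 m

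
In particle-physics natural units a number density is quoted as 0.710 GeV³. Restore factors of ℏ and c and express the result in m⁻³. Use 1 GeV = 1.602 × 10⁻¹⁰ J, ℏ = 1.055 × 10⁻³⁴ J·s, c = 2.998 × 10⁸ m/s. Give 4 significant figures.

9.226 × 10⁴⁶ m⁻³

Number density is [L]⁻³ = [E]³/(ℏc)³.
1 GeV³ → 1/(ℏc)³ × (1 GeV in J)³ = 1.299 × 10⁴⁷ m⁻³.
Result: 0.710 × 1.299 × 10⁴⁷ = 9.226 × 10⁴⁶ m⁻³.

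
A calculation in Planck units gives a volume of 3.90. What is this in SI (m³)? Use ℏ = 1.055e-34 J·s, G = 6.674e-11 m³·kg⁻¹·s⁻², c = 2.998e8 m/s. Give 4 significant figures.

1.647e-104 m³

One Planck volume: V_P = (ℏG/c³)^(3/2) = 4.224e-105 m³.
3.90 × 4.224e-105 m³ = 1.647e-104 m³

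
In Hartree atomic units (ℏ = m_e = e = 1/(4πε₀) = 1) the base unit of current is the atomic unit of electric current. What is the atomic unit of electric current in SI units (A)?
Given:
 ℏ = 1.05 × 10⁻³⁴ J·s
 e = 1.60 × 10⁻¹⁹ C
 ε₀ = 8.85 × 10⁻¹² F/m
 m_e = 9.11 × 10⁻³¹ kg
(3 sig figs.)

I_au = e E_h/ℏ = m_e e⁵/((4πε₀)²ℏ³)
E_h = 4.38 × 10⁻¹⁸ J
e·E_h/ℏ = 6.67 × 10⁻³ A

6.67 × 10⁻³ A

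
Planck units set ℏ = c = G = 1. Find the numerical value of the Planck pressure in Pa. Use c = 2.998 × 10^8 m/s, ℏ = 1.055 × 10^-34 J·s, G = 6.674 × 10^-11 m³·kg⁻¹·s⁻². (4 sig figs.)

4.632 × 10^113 Pa

Dimensional analysis gives p_P = c⁷/(ℏG²).
  = 2.177 × 10^59 / 4.699 × 10^-55
  = 4.632 × 10^113 Pa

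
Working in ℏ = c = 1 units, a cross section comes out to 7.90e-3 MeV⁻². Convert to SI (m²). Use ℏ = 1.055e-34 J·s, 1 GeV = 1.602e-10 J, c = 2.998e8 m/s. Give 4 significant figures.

Area is [L]² = [E]⁻²·(ℏc)²; restore (ℏc)².
1 GeV⁻² → (ℏc)² × (1 GeV in J)⁻² = 3.898e-32 m².
Convert the energy scale: 7.90e-3 MeV⁻² = 7.90e3 GeV⁻².
Result: 7.90e3 × 3.898e-32 = 3.079e-28 m².

3.079e-28 m²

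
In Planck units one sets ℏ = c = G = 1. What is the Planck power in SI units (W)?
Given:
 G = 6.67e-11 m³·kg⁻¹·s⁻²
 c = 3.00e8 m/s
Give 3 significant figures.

3.64e52 W

P_P = c⁵/G
  = 2.43e42 / 6.67e-11
  = 3.64e52 W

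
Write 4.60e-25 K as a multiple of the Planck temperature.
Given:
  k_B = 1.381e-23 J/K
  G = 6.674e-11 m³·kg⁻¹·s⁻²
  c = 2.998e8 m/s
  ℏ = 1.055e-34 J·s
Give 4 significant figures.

3.247e-57

Planck temperature: T_P = √(ℏc⁵/G) / k_B = 1.417e32 K.
4.60e-25 / 1.417e32 = 3.247e-57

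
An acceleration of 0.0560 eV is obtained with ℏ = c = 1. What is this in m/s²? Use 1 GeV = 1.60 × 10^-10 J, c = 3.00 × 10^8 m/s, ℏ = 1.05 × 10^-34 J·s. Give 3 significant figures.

Acceleration is [L]/[T]² = c·[E]/ℏ.
1 GeV → c/ℏ × (1 GeV in J) = 4.57 × 10^32 m/s².
Convert the energy scale: 0.0560 eV = 5.60 × 10^-11 GeV.
Result: 5.60 × 10^-11 × 4.57 × 10^32 = 2.56 × 10^22 m/s².

2.56 × 10^22 m/s²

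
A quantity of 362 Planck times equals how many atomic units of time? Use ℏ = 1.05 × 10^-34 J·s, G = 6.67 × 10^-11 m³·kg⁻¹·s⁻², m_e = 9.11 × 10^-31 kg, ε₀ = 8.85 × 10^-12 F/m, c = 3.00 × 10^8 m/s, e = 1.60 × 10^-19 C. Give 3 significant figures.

8.10 × 10^-25

Planck time: t_P = √(ℏG/c⁵) = 5.37 × 10^-44 s
atomic unit of time: τ_au = (4πε₀)²ℏ³/(m_e e⁴) = 2.40 × 10^-17 s
362 × 5.37 × 10^-44 / 2.40 × 10^-17 = 8.10 × 10^-25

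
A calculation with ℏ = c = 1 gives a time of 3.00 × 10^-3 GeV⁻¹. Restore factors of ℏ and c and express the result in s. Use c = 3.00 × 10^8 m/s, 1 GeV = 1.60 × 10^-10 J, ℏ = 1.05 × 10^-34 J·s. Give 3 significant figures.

1.97 × 10^-27 s

A time is [E]⁻¹ in ℏ=c=1; restore one factor of ℏ.
1 GeV⁻¹ → ℏ × (1 GeV in J)⁻¹ = 6.56 × 10^-25 s.
Result: 3.00 × 10^-3 × 6.56 × 10^-25 = 1.97 × 10^-27 s.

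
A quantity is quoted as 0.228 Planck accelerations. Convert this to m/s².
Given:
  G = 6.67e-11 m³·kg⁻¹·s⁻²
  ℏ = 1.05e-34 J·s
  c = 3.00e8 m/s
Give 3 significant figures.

One Planck acceleration: a_P = √(c⁷/(ℏG)) = 5.59e51 m/s².
0.228 × 5.59e51 m/s² = 1.27e51 m/s²

1.27e51 m/s²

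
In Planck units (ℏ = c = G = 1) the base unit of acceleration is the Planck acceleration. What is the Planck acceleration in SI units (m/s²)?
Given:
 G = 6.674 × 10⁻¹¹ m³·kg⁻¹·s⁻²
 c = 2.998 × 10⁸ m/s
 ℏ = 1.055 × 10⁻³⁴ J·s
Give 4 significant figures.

5.560 × 10⁵¹ m/s²

a_P = √(c⁷/(ℏG))
  = √(3.092 × 10¹⁰³)
  = 5.560 × 10⁵¹ m/s²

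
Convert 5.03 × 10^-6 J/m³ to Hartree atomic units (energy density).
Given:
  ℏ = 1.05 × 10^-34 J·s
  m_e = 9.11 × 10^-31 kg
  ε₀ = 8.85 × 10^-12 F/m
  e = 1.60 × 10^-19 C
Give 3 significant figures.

atomic unit of energy density: u_au = E_h/a₀³ = m_e⁴e¹⁰/((4πε₀)⁵ℏ⁸) = 3.01 × 10^13 J/m³.
5.03 × 10^-6 / 3.01 × 10^13 = 1.67 × 10^-19

1.67 × 10^-19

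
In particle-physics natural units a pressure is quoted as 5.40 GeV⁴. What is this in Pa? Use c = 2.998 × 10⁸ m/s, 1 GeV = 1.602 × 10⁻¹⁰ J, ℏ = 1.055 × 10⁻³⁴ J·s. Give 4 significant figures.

1.124 × 10³⁸ Pa

Pressure is [E]/[L]³ = [E]⁴/(ℏc)³.
1 GeV⁴ → 1/(ℏc)³ × (1 GeV in J)⁴ = 2.082 × 10³⁷ Pa.
Result: 5.40 × 2.082 × 10³⁷ = 1.124 × 10³⁸ Pa.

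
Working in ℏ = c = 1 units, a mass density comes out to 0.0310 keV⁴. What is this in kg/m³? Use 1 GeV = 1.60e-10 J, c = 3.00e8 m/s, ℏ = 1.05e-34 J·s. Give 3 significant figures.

Mass density is [E]/(c²[L]³) = [E]⁴/(ℏ³c⁵).
1 GeV⁴ → 1/(ℏ³c⁵) × (1 GeV in J)⁴ = 2.33e20 kg/m³.
Convert the energy scale: 0.0310 keV⁴ = 3.10e-26 GeV⁴.
Result: 3.10e-26 × 2.33e20 = 7.22e-6 kg/m³.

7.22e-6 kg/m³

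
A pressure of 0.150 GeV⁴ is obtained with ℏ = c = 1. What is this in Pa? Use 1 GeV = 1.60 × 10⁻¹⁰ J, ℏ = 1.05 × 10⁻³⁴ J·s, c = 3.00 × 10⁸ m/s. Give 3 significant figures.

Pressure is [E]/[L]³ = [E]⁴/(ℏc)³.
1 GeV⁴ → 1/(ℏc)³ × (1 GeV in J)⁴ = 2.10 × 10³⁷ Pa.
Result: 0.150 × 2.10 × 10³⁷ = 3.15 × 10³⁶ Pa.

3.15 × 10³⁶ Pa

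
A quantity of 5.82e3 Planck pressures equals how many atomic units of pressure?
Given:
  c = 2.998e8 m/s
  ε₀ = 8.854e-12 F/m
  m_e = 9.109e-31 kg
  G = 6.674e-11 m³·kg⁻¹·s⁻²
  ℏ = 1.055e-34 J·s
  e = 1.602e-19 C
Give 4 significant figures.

9.204e103

Planck pressure: p_P = c⁷/(ℏG²) = 4.632e113 Pa
atomic unit of pressure: P_au = E_h/a₀³ = m_e⁴e¹⁰/((4πε₀)⁵ℏ⁸) = 2.929e13 Pa
5.82e3 × 4.632e113 / 2.929e13 = 9.204e103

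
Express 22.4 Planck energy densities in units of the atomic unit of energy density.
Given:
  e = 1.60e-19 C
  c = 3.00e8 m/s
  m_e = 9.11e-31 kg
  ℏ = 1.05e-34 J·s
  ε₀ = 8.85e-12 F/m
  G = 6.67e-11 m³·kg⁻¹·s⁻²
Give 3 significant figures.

3.48e101

Planck energy density: u_P = c⁷/(ℏG²) = 4.68e113 J/m³
atomic unit of energy density: u_au = E_h/a₀³ = m_e⁴e¹⁰/((4πε₀)⁵ℏ⁸) = 3.01e13 J/m³
22.4 × 4.68e113 / 3.01e13 = 3.48e101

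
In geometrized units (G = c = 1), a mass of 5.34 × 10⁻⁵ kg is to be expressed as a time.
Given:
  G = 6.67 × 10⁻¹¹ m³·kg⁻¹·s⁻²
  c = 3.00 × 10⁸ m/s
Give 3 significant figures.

Mass → time via G/c³.
5.34 × 10⁻⁵ kg × (G/c³) = 1.32 × 10⁻⁴⁰ s

1.32 × 10⁻⁴⁰ s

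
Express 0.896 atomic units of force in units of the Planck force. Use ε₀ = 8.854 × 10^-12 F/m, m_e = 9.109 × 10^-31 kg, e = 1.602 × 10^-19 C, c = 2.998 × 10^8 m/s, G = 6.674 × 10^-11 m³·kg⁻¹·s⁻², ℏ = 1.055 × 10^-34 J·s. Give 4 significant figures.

6.085 × 10^-52

atomic unit of force: F_au = E_h/a₀ = m_e²e⁶/((4πε₀)³ℏ⁴) = 8.220 × 10^-8 N
Planck force: F_P = c⁴/G = 1.210 × 10^44 N
0.896 × 8.220 × 10^-8 / 1.210 × 10^44 = 6.085 × 10^-52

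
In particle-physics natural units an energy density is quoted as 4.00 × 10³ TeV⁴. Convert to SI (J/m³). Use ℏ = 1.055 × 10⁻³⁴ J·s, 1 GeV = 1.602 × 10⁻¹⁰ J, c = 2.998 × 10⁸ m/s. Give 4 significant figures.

8.326 × 10⁵² J/m³

[E]/[L]³ = [E]⁴/(ℏc)³; restore (ℏc)⁻³.
1 GeV⁴ → 1/(ℏc)³ × (1 GeV in J)⁴ = 2.082 × 10³⁷ J/m³.
Convert the energy scale: 4.00 × 10³ TeV⁴ = 4.00 × 10¹⁵ GeV⁴.
Result: 4.00 × 10¹⁵ × 2.082 × 10³⁷ = 8.326 × 10⁵² J/m³.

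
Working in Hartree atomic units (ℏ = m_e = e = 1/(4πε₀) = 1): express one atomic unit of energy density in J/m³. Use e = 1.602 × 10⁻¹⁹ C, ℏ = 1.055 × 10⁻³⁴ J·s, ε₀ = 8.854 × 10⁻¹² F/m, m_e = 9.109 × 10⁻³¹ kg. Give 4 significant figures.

2.929 × 10¹³ J/m³

The unique combination of the constants set to 1 with dimensions of energy density is u_au = E_h/a₀³ = m_e⁴e¹⁰/((4πε₀)⁵ℏ⁸).
E_h = 4.354 × 10⁻¹⁸ J
a₀ = 5.297 × 10⁻¹¹ m
E_h/a₀³ = 2.929 × 10¹³ J/m³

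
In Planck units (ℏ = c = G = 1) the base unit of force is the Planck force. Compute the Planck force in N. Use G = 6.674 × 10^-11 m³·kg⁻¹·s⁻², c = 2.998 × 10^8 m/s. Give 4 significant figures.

F_P = c⁴/G
  = 8.078 × 10^33 / 6.674 × 10^-11
  = 1.210 × 10^44 N

1.210 × 10^44 N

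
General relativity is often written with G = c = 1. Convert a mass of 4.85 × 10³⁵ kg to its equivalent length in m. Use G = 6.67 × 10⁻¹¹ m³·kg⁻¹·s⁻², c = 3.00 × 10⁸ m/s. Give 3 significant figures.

3.59 × 10⁸ m

In G = c = 1 units mass has dimensions of length; the conversion factor is G/c².
4.85 × 10³⁵ kg × (G/c²) = 3.59 × 10⁸ m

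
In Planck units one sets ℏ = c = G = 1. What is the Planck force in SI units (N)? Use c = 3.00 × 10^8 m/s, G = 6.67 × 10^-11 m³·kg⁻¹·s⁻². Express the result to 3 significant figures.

F_P = c⁴/G
  = 8.10 × 10^33 / 6.67 × 10^-11
  = 1.21 × 10^44 N

1.21 × 10^44 N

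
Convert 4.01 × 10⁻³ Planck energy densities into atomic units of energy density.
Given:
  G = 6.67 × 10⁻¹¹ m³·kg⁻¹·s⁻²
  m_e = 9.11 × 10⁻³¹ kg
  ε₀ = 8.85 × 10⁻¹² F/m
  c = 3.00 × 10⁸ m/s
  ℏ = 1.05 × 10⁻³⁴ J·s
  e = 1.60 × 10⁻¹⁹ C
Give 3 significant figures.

6.23 × 10⁹⁷

Planck energy density: u_P = c⁷/(ℏG²) = 4.68 × 10¹¹³ J/m³
atomic unit of energy density: u_au = E_h/a₀³ = m_e⁴e¹⁰/((4πε₀)⁵ℏ⁸) = 3.01 × 10¹³ J/m³
4.01 × 10⁻³ × 4.68 × 10¹¹³ / 3.01 × 10¹³ = 6.23 × 10⁹⁷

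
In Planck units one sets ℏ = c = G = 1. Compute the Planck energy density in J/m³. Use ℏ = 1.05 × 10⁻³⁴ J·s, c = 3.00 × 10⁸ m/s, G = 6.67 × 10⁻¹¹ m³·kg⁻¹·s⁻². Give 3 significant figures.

4.68 × 10¹¹³ J/m³

u_P = c⁷/(ℏG²)
  = 2.19 × 10⁵⁹ / 4.67 × 10⁻⁵⁵
  = 4.68 × 10¹¹³ J/m³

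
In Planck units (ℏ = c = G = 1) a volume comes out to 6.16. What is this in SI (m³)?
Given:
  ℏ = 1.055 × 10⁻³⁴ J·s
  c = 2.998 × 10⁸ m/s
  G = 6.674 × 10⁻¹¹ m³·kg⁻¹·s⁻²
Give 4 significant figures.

2.602 × 10⁻¹⁰⁴ m³

One Planck volume: V_P = (ℏG/c³)^(3/2) = 4.224 × 10⁻¹⁰⁵ m³.
6.16 × 4.224 × 10⁻¹⁰⁵ m³ = 2.602 × 10⁻¹⁰⁴ m³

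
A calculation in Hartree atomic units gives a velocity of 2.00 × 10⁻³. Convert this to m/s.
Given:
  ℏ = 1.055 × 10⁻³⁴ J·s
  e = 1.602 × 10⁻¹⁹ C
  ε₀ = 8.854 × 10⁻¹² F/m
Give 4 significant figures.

4.373 × 10³ m/s

One atomic unit of velocity: v_au = e²/(4πε₀ℏ) = 2.186 × 10⁶ m/s.
2.00 × 10⁻³ × 2.186 × 10⁶ m/s = 4.373 × 10³ m/s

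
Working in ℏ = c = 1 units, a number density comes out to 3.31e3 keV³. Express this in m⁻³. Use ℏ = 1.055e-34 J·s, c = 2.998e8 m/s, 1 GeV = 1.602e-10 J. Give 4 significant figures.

Number density is [L]⁻³ = [E]³/(ℏc)³.
1 GeV³ → 1/(ℏc)³ × (1 GeV in J)³ = 1.299e47 m⁻³.
Convert the energy scale: 3.31e3 keV³ = 3.31e-15 GeV³.
Result: 3.31e-15 × 1.299e47 = 4.301e32 m⁻³.

4.301e32 m⁻³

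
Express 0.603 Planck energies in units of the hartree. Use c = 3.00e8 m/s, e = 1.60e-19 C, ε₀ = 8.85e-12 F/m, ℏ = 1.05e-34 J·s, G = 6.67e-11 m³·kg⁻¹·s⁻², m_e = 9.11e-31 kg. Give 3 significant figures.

2.69e26

Planck energy: E_P = √(ℏc⁵/G) = 1.96e9 J
hartree: E_h = m_e e⁴/(4πε₀ℏ)² = 4.38e-18 J
0.603 × 1.96e9 / 4.38e-18 = 2.69e26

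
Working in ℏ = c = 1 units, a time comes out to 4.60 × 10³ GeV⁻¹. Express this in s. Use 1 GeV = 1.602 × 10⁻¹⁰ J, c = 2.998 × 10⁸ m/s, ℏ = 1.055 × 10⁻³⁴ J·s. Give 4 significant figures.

3.029 × 10⁻²¹ s

A time is [E]⁻¹ in ℏ=c=1; restore one factor of ℏ.
1 GeV⁻¹ → ℏ × (1 GeV in J)⁻¹ = 6.586 × 10⁻²⁵ s.
Result: 4.60 × 10³ × 6.586 × 10⁻²⁵ = 3.029 × 10⁻²¹ s.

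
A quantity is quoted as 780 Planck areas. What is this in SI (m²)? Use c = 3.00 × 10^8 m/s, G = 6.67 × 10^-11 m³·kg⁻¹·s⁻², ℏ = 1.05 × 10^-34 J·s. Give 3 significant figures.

One Planck area: A_P = ℏG/c³ = 2.59 × 10^-70 m².
780 × 2.59 × 10^-70 m² = 2.02 × 10^-67 m²

2.02 × 10^-67 m²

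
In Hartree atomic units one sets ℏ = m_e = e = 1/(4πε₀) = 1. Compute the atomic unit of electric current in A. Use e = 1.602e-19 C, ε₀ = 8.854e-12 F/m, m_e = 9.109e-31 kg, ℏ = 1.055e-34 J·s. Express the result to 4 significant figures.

I_au = e E_h/ℏ = m_e e⁵/((4πε₀)²ℏ³)
E_h = 4.354e-18 J
e·E_h/ℏ = 6.612e-3 A

6.612e-3 A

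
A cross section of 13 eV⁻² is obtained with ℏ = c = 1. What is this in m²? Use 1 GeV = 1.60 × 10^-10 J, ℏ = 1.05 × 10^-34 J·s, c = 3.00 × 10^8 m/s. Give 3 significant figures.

Area is [L]² = [E]⁻²·(ℏc)²; restore (ℏc)².
1 GeV⁻² → (ℏc)² × (1 GeV in J)⁻² = 3.88 × 10^-32 m².
Convert the energy scale: 13 eV⁻² = 1.30 × 10^19 GeV⁻².
Result: 1.30 × 10^19 × 3.88 × 10^-32 = 5.04 × 10^-13 m².

5.04 × 10^-13 m²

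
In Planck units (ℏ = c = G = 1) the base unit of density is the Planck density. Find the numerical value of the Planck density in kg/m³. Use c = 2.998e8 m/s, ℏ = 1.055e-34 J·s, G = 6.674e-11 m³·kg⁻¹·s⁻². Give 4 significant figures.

ρ_P = c⁵/(ℏG²)
  = 2.422e42 / 4.699e-55
  = 5.154e96 kg/m³

5.154e96 kg/m³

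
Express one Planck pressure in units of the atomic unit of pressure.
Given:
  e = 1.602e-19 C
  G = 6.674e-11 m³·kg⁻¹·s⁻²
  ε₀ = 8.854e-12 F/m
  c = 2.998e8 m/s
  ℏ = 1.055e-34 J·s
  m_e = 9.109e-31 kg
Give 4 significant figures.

Planck pressure: p_P = c⁷/(ℏG²) = 4.632e113 Pa
atomic unit of pressure: P_au = E_h/a₀³ = m_e⁴e¹⁰/((4πε₀)⁵ℏ⁸) = 2.929e13 Pa
ratio = 4.632e113 / 2.929e13 = 1.581e100

1.581e100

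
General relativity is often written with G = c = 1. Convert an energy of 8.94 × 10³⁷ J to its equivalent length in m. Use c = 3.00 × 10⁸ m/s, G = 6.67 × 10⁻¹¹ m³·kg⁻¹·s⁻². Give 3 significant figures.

Energy → length via G/c⁴.
8.94 × 10³⁷ J × (G/c⁴) = 7.36 × 10⁻⁷ m

7.36 × 10⁻⁷ m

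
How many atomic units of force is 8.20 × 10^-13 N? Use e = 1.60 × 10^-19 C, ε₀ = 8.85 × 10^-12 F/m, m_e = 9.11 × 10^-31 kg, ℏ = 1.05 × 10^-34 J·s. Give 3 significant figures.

atomic unit of force: F_au = E_h/a₀ = m_e²e⁶/((4πε₀)³ℏ⁴) = 8.33 × 10^-8 N.
8.20 × 10^-13 / 8.33 × 10^-8 = 9.85 × 10^-6

9.85 × 10^-6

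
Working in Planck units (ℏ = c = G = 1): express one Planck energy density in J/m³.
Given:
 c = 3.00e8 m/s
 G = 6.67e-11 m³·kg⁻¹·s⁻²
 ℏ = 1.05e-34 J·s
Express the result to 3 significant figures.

The unique combination of the constants set to 1 with dimensions of energy density is u_P = c⁷/(ℏG²).
  = 2.19e59 / 4.67e-55
  = 4.68e113 J/m³

4.68e113 J/m³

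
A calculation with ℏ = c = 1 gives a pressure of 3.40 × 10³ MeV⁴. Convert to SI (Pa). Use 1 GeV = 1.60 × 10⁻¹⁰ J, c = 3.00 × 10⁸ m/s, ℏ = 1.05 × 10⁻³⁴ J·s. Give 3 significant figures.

Pressure is [E]/[L]³ = [E]⁴/(ℏc)³.
1 GeV⁴ → 1/(ℏc)³ × (1 GeV in J)⁴ = 2.10 × 10³⁷ Pa.
Convert the energy scale: 3.40 × 10³ MeV⁴ = 3.40 × 10⁻⁹ GeV⁴.
Result: 3.40 × 10⁻⁹ × 2.10 × 10³⁷ = 7.13 × 10²⁸ Pa.

7.13 × 10²⁸ Pa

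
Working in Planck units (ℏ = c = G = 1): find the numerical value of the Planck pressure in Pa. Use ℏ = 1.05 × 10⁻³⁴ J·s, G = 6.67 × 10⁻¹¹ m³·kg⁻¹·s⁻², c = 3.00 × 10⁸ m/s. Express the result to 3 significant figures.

Dimensional analysis gives p_P = c⁷/(ℏG²).
  = 2.19 × 10⁵⁹ / 4.67 × 10⁻⁵⁵
  = 4.68 × 10¹¹³ Pa

4.68 × 10¹¹³ Pa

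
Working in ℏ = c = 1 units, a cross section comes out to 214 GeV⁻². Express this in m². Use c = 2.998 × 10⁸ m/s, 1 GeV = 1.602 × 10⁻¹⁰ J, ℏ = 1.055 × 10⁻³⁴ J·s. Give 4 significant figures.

8.342 × 10⁻³⁰ m²

Area is [L]² = [E]⁻²·(ℏc)²; restore (ℏc)².
1 GeV⁻² → (ℏc)² × (1 GeV in J)⁻² = 3.898 × 10⁻³² m².
Result: 214 × 3.898 × 10⁻³² = 8.342 × 10⁻³⁰ m².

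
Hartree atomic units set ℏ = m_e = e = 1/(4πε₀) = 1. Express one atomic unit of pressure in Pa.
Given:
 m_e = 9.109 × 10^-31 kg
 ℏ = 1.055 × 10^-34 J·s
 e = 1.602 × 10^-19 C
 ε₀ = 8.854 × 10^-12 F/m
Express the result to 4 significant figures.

Dimensional analysis gives P_au = E_h/a₀³ = m_e⁴e¹⁰/((4πε₀)⁵ℏ⁸).
E_h = 4.354 × 10^-18 J
a₀ = 5.297 × 10^-11 m
E_h/a₀³ = 2.929 × 10^13 Pa

2.929 × 10^13 Pa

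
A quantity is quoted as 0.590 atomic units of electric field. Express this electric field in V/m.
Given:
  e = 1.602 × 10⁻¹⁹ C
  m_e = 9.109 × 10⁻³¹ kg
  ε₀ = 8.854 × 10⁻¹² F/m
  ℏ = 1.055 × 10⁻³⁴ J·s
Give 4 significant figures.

One atomic unit of electric field: E_au = E_h/(e a₀) = m_e²e⁵/((4πε₀)³ℏ⁴) = 5.131 × 10¹¹ V/m.
0.590 × 5.131 × 10¹¹ V/m = 3.027 × 10¹¹ V/m

3.027 × 10¹¹ V/m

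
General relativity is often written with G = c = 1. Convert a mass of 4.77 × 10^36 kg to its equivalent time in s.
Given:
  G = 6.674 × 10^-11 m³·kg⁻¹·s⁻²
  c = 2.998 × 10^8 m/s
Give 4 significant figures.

Mass → time via G/c³.
4.77 × 10^36 kg × (G/c³) = 11.81 s

11.81 s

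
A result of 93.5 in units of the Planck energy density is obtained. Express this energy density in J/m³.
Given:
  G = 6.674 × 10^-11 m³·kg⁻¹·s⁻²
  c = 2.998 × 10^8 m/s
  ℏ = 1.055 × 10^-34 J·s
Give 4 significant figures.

One Planck energy density: u_P = c⁷/(ℏG²) = 4.632 × 10^113 J/m³.
93.5 × 4.632 × 10^113 J/m³ = 4.331 × 10^115 J/m³

4.331 × 10^115 J/m³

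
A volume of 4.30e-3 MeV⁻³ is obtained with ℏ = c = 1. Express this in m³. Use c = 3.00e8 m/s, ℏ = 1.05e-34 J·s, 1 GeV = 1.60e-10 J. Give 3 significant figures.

Volume is [L]³ = [E]⁻³·(ℏc)³.
1 GeV⁻³ → (ℏc)³ × (1 GeV in J)⁻³ = 7.63e-48 m³.
Convert the energy scale: 4.30e-3 MeV⁻³ = 4.30e6 GeV⁻³.
Result: 4.30e6 × 7.63e-48 = 3.28e-41 m³.

3.28e-41 m³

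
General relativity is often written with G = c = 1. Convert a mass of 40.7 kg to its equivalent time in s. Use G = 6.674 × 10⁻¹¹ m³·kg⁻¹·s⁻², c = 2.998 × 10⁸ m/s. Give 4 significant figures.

1.008 × 10⁻³⁴ s

Mass → time via G/c³.
40.7 kg × (G/c³) = 1.008 × 10⁻³⁴ s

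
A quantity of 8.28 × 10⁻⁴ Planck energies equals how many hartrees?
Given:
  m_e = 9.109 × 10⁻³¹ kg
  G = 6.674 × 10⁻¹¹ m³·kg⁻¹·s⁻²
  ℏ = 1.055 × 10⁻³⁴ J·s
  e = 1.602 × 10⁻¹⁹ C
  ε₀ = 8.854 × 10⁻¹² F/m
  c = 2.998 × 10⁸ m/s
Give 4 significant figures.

3.721 × 10²³

Planck energy: E_P = √(ℏc⁵/G) = 1.957 × 10⁹ J
hartree: E_h = m_e e⁴/(4πε₀ℏ)² = 4.354 × 10⁻¹⁸ J
8.28 × 10⁻⁴ × 1.957 × 10⁹ / 4.354 × 10⁻¹⁸ = 3.721 × 10²³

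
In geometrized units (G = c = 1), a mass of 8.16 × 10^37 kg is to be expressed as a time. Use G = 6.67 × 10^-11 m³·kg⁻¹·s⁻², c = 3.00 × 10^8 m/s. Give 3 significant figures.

202 s

Mass → time via G/c³.
8.16 × 10^37 kg × (G/c³) = 202 s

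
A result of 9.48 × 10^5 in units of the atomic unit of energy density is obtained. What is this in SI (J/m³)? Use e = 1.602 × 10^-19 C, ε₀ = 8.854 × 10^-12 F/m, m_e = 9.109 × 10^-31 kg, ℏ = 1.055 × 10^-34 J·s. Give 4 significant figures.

2.777 × 10^19 J/m³

One atomic unit of energy density: u_au = E_h/a₀³ = m_e⁴e¹⁰/((4πε₀)⁵ℏ⁸) = 2.929 × 10^13 J/m³.
9.48 × 10^5 × 2.929 × 10^13 J/m³ = 2.777 × 10^19 J/m³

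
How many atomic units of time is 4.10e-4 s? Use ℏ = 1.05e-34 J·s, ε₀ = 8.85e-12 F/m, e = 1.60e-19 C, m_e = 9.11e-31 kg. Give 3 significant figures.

atomic unit of time: τ_au = (4πε₀)²ℏ³/(m_e e⁴) = 2.40e-17 s.
4.10e-4 / 2.40e-17 = 1.71e13

1.71e13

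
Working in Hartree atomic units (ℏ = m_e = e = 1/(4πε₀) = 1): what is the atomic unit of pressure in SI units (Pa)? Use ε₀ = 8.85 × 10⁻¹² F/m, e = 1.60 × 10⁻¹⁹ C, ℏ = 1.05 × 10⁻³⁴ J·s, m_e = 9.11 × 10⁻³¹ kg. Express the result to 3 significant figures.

3.01 × 10¹³ Pa

From ℏ = m_e = e = 1/(4πε₀) = 1 the pressure scale is P_au = E_h/a₀³ = m_e⁴e¹⁰/((4πε₀)⁵ℏ⁸).
E_h = 4.38 × 10⁻¹⁸ J
a₀ = 5.26 × 10⁻¹¹ m
E_h/a₀³ = 3.01 × 10¹³ Pa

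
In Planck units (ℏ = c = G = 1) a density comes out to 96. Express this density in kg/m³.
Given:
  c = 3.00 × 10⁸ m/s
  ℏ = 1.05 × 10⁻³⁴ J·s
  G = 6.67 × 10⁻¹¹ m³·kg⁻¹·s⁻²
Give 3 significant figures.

One Planck density: ρ_P = c⁵/(ℏG²) = 5.20 × 10⁹⁶ kg/m³.
96 × 5.20 × 10⁹⁶ kg/m³ = 4.99 × 10⁹⁸ kg/m³

4.99 × 10⁹⁸ kg/m³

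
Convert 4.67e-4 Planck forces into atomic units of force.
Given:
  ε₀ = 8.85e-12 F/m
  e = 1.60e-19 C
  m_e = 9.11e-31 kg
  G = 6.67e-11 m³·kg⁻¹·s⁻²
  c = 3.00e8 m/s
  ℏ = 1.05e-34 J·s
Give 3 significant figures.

Planck force: F_P = c⁴/G = 1.21e44 N
atomic unit of force: F_au = E_h/a₀ = m_e²e⁶/((4πε₀)³ℏ⁴) = 8.33e-8 N
4.67e-4 × 1.21e44 / 8.33e-8 = 6.81e47

6.81e47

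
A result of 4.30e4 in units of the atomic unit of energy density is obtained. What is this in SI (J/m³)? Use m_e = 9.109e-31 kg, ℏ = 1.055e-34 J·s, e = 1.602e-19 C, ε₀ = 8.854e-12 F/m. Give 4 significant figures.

1.260e18 J/m³

One atomic unit of energy density: u_au = E_h/a₀³ = m_e⁴e¹⁰/((4πε₀)⁵ℏ⁸) = 2.929e13 J/m³.
4.30e4 × 2.929e13 J/m³ = 1.260e18 J/m³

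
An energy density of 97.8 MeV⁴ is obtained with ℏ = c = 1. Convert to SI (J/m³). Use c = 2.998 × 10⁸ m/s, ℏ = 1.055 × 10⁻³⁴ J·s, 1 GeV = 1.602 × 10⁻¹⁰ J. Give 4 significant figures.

2.036 × 10²⁷ J/m³

[E]/[L]³ = [E]⁴/(ℏc)³; restore (ℏc)⁻³.
1 GeV⁴ → 1/(ℏc)³ × (1 GeV in J)⁴ = 2.082 × 10³⁷ J/m³.
Convert the energy scale: 97.8 MeV⁴ = 9.78 × 10⁻¹¹ GeV⁴.
Result: 9.78 × 10⁻¹¹ × 2.082 × 10³⁷ = 2.036 × 10²⁷ J/m³.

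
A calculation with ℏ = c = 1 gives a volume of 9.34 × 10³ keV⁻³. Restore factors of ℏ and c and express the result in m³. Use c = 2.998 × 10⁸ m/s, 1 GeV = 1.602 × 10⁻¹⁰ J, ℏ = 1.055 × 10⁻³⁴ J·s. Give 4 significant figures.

Volume is [L]³ = [E]⁻³·(ℏc)³.
1 GeV⁻³ → (ℏc)³ × (1 GeV in J)⁻³ = 7.696 × 10⁻⁴⁸ m³.
Convert the energy scale: 9.34 × 10³ keV⁻³ = 9.34 × 10²¹ GeV⁻³.
Result: 9.34 × 10²¹ × 7.696 × 10⁻⁴⁸ = 7.188 × 10⁻²⁶ m³.

7.188 × 10⁻²⁶ m³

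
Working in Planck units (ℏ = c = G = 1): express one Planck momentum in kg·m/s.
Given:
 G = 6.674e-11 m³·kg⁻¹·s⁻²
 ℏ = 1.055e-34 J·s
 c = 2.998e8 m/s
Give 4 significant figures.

From ℏ = c = G = 1 the momentum scale is p_P = √(ℏc³/G).
  = √(42.60)
  = 6.527 kg·m/s

6.527 kg·m/s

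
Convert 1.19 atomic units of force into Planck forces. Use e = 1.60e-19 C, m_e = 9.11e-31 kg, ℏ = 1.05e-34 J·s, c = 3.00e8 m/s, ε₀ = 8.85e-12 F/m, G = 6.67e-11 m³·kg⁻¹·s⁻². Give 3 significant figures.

atomic unit of force: F_au = E_h/a₀ = m_e²e⁶/((4πε₀)³ℏ⁴) = 8.33e-8 N
Planck force: F_P = c⁴/G = 1.21e44 N
1.19 × 8.33e-8 / 1.21e44 = 8.16e-52

8.16e-52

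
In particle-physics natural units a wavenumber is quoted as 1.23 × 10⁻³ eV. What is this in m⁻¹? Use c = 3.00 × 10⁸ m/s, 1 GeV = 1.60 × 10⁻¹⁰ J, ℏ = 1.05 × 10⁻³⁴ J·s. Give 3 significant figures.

Inverse length is [E]/(ℏc).
1 GeV → 1/(ℏc) × (1 GeV in J) = 5.08 × 10¹⁵ m⁻¹.
Convert the energy scale: 1.23 × 10⁻³ eV = 1.23 × 10⁻¹² GeV.
Result: 1.23 × 10⁻¹² × 5.08 × 10¹⁵ = 6.25 × 10³ m⁻¹.

6.25 × 10³ m⁻¹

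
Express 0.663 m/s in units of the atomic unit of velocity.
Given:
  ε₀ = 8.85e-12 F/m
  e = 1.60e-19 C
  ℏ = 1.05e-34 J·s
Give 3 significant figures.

3.02e-7

atomic unit of velocity: v_au = e²/(4πε₀ℏ) = 2.19e6 m/s.
0.663 / 2.19e6 = 3.02e-7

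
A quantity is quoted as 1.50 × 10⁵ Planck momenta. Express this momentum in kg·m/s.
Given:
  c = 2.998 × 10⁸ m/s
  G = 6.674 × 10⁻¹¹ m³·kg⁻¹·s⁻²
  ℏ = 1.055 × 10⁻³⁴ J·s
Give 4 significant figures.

9.790 × 10⁵ kg·m/s

One Planck momentum: p_P = √(ℏc³/G) = 6.527 kg·m/s.
1.50 × 10⁵ × 6.527 kg·m/s = 9.790 × 10⁵ kg·m/s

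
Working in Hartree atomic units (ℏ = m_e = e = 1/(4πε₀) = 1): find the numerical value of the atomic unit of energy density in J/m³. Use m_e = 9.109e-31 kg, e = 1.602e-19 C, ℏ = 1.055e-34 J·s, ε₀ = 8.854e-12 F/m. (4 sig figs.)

Dimensional analysis gives u_au = E_h/a₀³ = m_e⁴e¹⁰/((4πε₀)⁵ℏ⁸).
E_h = 4.354e-18 J
a₀ = 5.297e-11 m
E_h/a₀³ = 2.929e13 J/m³

2.929e13 J/m³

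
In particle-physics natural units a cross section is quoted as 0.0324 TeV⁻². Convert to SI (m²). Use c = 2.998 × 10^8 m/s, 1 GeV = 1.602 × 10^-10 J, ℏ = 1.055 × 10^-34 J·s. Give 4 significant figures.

1.263 × 10^-39 m²

Area is [L]² = [E]⁻²·(ℏc)²; restore (ℏc)².
1 GeV⁻² → (ℏc)² × (1 GeV in J)⁻² = 3.898 × 10^-32 m².
Convert the energy scale: 0.0324 TeV⁻² = 3.24 × 10^-8 GeV⁻².
Result: 3.24 × 10^-8 × 3.898 × 10^-32 = 1.263 × 10^-39 m².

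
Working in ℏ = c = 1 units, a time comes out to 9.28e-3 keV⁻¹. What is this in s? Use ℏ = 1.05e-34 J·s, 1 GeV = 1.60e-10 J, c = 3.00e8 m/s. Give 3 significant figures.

A time is [E]⁻¹ in ℏ=c=1; restore one factor of ℏ.
1 GeV⁻¹ → ℏ × (1 GeV in J)⁻¹ = 6.56e-25 s.
Convert the energy scale: 9.28e-3 keV⁻¹ = 9.28e3 GeV⁻¹.
Result: 9.28e3 × 6.56e-25 = 6.09e-21 s.

6.09e-21 s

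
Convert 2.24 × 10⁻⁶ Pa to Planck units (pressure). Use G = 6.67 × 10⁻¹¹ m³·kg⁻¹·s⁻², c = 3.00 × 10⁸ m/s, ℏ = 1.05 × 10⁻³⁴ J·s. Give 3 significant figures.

4.78 × 10⁻¹²⁰

Planck pressure: p_P = c⁷/(ℏG²) = 4.68 × 10¹¹³ Pa.
2.24 × 10⁻⁶ / 4.68 × 10¹¹³ = 4.78 × 10⁻¹²⁰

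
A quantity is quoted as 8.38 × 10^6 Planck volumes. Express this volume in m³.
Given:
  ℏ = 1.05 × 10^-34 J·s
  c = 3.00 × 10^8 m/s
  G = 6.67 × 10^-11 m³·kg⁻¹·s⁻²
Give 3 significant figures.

3.50 × 10^-98 m³

One Planck volume: V_P = (ℏG/c³)^(3/2) = 4.18 × 10^-105 m³.
8.38 × 10^6 × 4.18 × 10^-105 m³ = 3.50 × 10^-98 m³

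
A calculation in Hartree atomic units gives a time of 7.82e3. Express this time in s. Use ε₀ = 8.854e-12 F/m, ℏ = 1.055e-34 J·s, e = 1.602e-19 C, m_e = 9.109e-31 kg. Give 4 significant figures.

One atomic unit of time: τ_au = (4πε₀)²ℏ³/(m_e e⁴) = 2.423e-17 s.
7.82e3 × 2.423e-17 s = 1.895e-13 s

1.895e-13 s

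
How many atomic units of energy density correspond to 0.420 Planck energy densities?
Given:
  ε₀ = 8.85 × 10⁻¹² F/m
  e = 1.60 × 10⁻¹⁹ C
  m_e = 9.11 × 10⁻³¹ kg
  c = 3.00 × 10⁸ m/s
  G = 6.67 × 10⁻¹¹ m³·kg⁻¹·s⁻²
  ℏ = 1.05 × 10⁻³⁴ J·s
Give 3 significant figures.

6.53 × 10⁹⁹

Planck energy density: u_P = c⁷/(ℏG²) = 4.68 × 10¹¹³ J/m³
atomic unit of energy density: u_au = E_h/a₀³ = m_e⁴e¹⁰/((4πε₀)⁵ℏ⁸) = 3.01 × 10¹³ J/m³
0.420 × 4.68 × 10¹¹³ / 3.01 × 10¹³ = 6.53 × 10⁹⁹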